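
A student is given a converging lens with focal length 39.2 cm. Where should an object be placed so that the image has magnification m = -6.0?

m = −d_i/d_o ⇒ d_i = −m·d_o.
1/f = 1/d_o + 1/d_i = 1/d_o − 1/(m·d_o) = (1 − 1/m)/d_o, so d_o = f(1 − 1/m) = (39.20)(1 − 1/(-6.0)) = 45.7 cm.

45.7 cm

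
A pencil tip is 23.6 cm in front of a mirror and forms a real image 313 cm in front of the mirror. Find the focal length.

Real image ⇒ d_i = +313 cm.
1/f = 1/d_o + 1/d_i = 1/(23.6) + 1/(313) = 0.04557, so f = 21.9 cm.
Since f is positive, the mirror is concave.

f = 21.9 cm (concave)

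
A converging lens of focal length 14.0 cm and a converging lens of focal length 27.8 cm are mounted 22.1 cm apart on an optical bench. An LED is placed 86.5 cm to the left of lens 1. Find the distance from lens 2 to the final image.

Lens 1: 1/d_i1 = 1/f₁ − 1/d_o1 = 1/(14.0) − 1/(86.5) = 0.05987, so d_i1 = 16.70 cm.
The intermediate image is 16.70 cm to the right of lens 1, which is 22.1 − (16.70) = 5.400 cm to the left of lens 2, so d_o2 = +5.400 cm.
Lens 2: 1/d_i2 = 1/f₂ − 1/d_o2 = 1/(27.8) − 1/(5.400) = -0.1492, so d_i2 = -6.70 cm.
The final image is virtual, 6.70 cm to the left of lens 2 (overall magnification ≈ -0.24).

6.70 cm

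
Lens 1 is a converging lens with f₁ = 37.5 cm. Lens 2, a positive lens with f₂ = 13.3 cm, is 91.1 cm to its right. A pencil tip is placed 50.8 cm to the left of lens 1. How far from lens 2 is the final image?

10.6 cm

Lens 1: 1/d_i1 = 1/f₁ − 1/d_o1 = 1/(37.5) − 1/(50.8) = 0.006982, so d_i1 = 143.2 cm.
The intermediate image is 143.2 cm to the right of lens 1, which lies 52.10 cm to the right of lens 2 — a virtual object — so d_o2 = −52.10 cm.
Lens 2: 1/d_i2 = 1/f₂ − 1/d_o2 = 1/(13.3) − 1/(-52.10) = 0.09438, so d_i2 = 10.6 cm.
The final image is real, 10.6 cm to the right of lens 2 (overall magnification ≈ -0.57).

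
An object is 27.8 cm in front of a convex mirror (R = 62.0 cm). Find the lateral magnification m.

m = +0.527

f = R/2 = 62.0/2 = 31.00 cm; for a convex mirror, f = -31.00 cm.
1/d_i = 1/f − 1/d_o = 1/(-31.00) − 1/(27.8) = -0.06823, so d_i = -14.66 cm.
m = −d_i/d_o = −(-14.66)/(27.8) = +0.527.
The image is virtual, upright and reduced, behind the mirror.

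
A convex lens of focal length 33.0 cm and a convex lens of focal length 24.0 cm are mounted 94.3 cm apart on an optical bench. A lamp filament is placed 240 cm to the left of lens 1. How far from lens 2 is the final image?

Lens 1: 1/d_i1 = 1/f₁ − 1/d_o1 = 1/(33.0) − 1/(240) = 0.02614, so d_i1 = 38.26 cm.
The intermediate image is 38.26 cm to the right of lens 1, which is 94.3 − (38.26) = 56.04 cm to the left of lens 2, so d_o2 = +56.04 cm.
Lens 2: 1/d_i2 = 1/f₂ − 1/d_o2 = 1/(24.0) − 1/(56.04) = 0.02382, so d_i2 = 42.0 cm.
The final image is real, 42.0 cm to the right of lens 2 (overall magnification ≈ 0.12).

42.0 cm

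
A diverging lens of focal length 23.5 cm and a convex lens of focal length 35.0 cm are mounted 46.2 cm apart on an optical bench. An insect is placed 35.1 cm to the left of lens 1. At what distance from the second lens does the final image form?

83.5 cm

Lens 1 is diverging, so f₁ = −23.5 cm.
Lens 1: 1/d_i1 = 1/f₁ − 1/d_o1 = 1/(-23.5) − 1/(35.1) = -0.07104, so d_i1 = -14.08 cm.
The intermediate image is 14.08 cm to the left of lens 1 (virtual), which is 46.2 − (-14.08) = 60.28 cm to the left of lens 2, so d_o2 = +60.28 cm.
Lens 2: 1/d_i2 = 1/f₂ − 1/d_o2 = 1/(35.0) − 1/(60.28) = 0.01198, so d_i2 = 83.5 cm.
The final image is real, 83.5 cm to the right of lens 2 (overall magnification ≈ -0.56).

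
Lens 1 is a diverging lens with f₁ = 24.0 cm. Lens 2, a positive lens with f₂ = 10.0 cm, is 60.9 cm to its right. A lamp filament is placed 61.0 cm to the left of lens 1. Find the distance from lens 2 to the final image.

11.5 cm

Lens 1 is diverging, so f₁ = −24.0 cm.
Lens 1: 1/d_i1 = 1/f₁ − 1/d_o1 = 1/(-24.0) − 1/(61.0) = -0.05806, so d_i1 = -17.22 cm.
The intermediate image is 17.22 cm to the left of lens 1 (virtual), which is 60.9 − (-17.22) = 78.12 cm to the left of lens 2, so d_o2 = +78.12 cm.
Lens 2: 1/d_i2 = 1/f₂ − 1/d_o2 = 1/(10.0) − 1/(78.12) = 0.08720, so d_i2 = 11.5 cm.
The final image is real, 11.5 cm to the right of lens 2 (overall magnification ≈ -0.041).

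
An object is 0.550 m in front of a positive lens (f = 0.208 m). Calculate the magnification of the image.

m = -0.608

1/d_i = 1/f − 1/d_o = 1/(0.2080) − 1/(0.550) = 2.990, so d_i = 0.3345 m.
m = −d_i/d_o = −(0.3345)/(0.550) = -0.608.
The image is real, inverted and reduced, on the far side of the lens.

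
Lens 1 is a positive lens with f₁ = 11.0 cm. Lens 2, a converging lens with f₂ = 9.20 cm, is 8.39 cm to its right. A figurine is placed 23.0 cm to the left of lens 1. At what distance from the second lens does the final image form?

5.33 cm

Lens 1: 1/d_i1 = 1/f₁ − 1/d_o1 = 1/(11.0) − 1/(23.0) = 0.04743, so d_i1 = 21.08 cm.
The intermediate image is 21.08 cm to the right of lens 1, which lies 12.69 cm to the right of lens 2 — a virtual object — so d_o2 = −12.69 cm.
Lens 2: 1/d_i2 = 1/f₂ − 1/d_o2 = 1/(9.20) − 1/(-12.69) = 0.1875, so d_i2 = 5.33 cm.
The final image is real, 5.33 cm to the right of lens 2 (overall magnification ≈ -0.39).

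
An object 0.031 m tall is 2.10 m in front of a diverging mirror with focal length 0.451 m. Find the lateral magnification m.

m = +0.177

For a diverging mirror, f = -0.451 m.
1/d_i = 1/f − 1/d_o = 1/(-0.4510) − 1/(2.10) = -2.693, so d_i = -0.3713 m.
m = −d_i/d_o = −(-0.3713)/(2.10) = +0.177.
The image is virtual, upright and reduced, behind the mirror.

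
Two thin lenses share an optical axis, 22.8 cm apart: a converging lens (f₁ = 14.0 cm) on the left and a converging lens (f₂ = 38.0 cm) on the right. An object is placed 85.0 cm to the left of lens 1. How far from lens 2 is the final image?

7.18 cm

Lens 1: 1/d_i1 = 1/f₁ − 1/d_o1 = 1/(14.0) − 1/(85.0) = 0.05966, so d_i1 = 16.76 cm.
The intermediate image is 16.76 cm to the right of lens 1, which is 22.8 − (16.76) = 6.040 cm to the left of lens 2, so d_o2 = +6.040 cm.
Lens 2: 1/d_i2 = 1/f₂ − 1/d_o2 = 1/(38.0) − 1/(6.040) = -0.1392, so d_i2 = -7.18 cm.
The final image is virtual, 7.18 cm to the left of lens 2 (overall magnification ≈ -0.23).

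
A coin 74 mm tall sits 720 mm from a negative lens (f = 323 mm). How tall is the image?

For a negative lens, f = -323 mm.
1/d_i = 1/f − 1/d_o = 1/(-323.0) − 1/(720) = -0.004485, so d_i = -223.0 mm.
m = −d_i/d_o = +0.3097.
|h_i| = |m|·h_o = 0.3097 × 74 = 22.9 mm. The image is virtual, upright and reduced, on the same side as the object.

22.9 mm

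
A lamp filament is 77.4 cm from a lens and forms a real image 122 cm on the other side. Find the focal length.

f = 47.4 cm (converging)

Real image ⇒ d_i = +122 cm.
1/f = 1/d_o + 1/d_i = 1/(77.4) + 1/(122) = 0.02112, so f = 47.4 cm.
Since f is positive, the lens is converging.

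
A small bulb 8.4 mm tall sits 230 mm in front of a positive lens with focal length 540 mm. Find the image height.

1/d_i = 1/f − 1/d_o = 1/(540.0) − 1/(230) = -0.002496, so d_i = -400.6 mm.
m = −d_i/d_o = +1.742.
|h_i| = |m|·h_o = 1.742 × 8.4 = 14.6 mm. The image is virtual, upright and enlarged, on the same side as the object.

14.6 mm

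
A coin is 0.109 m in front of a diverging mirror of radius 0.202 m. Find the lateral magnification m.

f = R/2 = 0.202/2 = 0.1010 m; for a diverging mirror, f = -0.1010 m.
1/d_i = 1/f − 1/d_o = 1/(-0.1010) − 1/(0.109) = -19.08, so d_i = -0.05242 m.
m = −d_i/d_o = −(-0.05242)/(0.109) = +0.481.
The image is virtual, upright and reduced, behind the mirror.

m = +0.481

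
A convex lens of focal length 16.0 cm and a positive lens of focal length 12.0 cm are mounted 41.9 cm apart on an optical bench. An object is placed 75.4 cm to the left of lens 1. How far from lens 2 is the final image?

Lens 1: 1/d_i1 = 1/f₁ − 1/d_o1 = 1/(16.0) − 1/(75.4) = 0.04924, so d_i1 = 20.31 cm.
The intermediate image is 20.31 cm to the right of lens 1, which is 41.9 − (20.31) = 21.59 cm to the left of lens 2, so d_o2 = +21.59 cm.
Lens 2: 1/d_i2 = 1/f₂ − 1/d_o2 = 1/(12.0) − 1/(21.59) = 0.03702, so d_i2 = 27.0 cm.
The final image is real, 27.0 cm to the right of lens 2 (overall magnification ≈ 0.34).

27.0 cm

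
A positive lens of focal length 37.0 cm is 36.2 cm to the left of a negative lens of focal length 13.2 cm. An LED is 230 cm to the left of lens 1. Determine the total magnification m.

m = -0.477

Lens 1: 1/d_i1 = 1/(37.0) − 1/(230) = 0.02268, so d_i1 = 44.09 cm; m₁ = −d_i1/d_o1 = -0.1917.
d_o2 = 36.2 − (44.09) = -7.890 cm (virtual object).
f₂ = −13.2 cm (diverging).
Lens 2: 1/d_i2 = 1/(-13.2) − 1/(-7.890) = 0.05099, so d_i2 = 19.61 cm; m₂ = −d_i2/d_o2 = +2.486.
m = m₁·m₂ = (-0.1917)(+2.486) = -0.477.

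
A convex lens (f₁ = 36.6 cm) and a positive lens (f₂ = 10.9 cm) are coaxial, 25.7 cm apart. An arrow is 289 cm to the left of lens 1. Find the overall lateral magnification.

Lens 1: 1/d_i1 = 1/(36.6) − 1/(289) = 0.02386, so d_i1 = 41.91 cm; m₁ = −d_i1/d_o1 = -0.1450.
d_o2 = 25.7 − (41.91) = -16.21 cm (virtual object).
Lens 2: 1/d_i2 = 1/(10.9) − 1/(-16.21) = 0.1534, so d_i2 = 6.517 cm; m₂ = −d_i2/d_o2 = +0.4021.
m = m₁·m₂ = (-0.1450)(+0.4021) = -0.0583.

m = -0.0583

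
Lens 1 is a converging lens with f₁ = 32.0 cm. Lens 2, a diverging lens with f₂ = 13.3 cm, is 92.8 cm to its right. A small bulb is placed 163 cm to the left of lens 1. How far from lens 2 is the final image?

Lens 1: 1/d_i1 = 1/f₁ − 1/d_o1 = 1/(32.0) − 1/(163) = 0.02512, so d_i1 = 39.82 cm.
The intermediate image is 39.82 cm to the right of lens 1, which is 92.8 − (39.82) = 52.98 cm to the left of lens 2, so d_o2 = +52.98 cm.
Lens 2 is diverging, so f₂ = −13.3 cm.
Lens 2: 1/d_i2 = 1/f₂ − 1/d_o2 = 1/(-13.3) − 1/(52.98) = -0.09406, so d_i2 = -10.6 cm.
The final image is virtual, 10.6 cm to the left of lens 2 (overall magnification ≈ -0.049).

10.6 cm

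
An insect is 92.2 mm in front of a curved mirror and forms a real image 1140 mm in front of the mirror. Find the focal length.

Real image ⇒ d_i = +1140 mm.
1/f = 1/d_o + 1/d_i = 1/(92.2) + 1/(1140) = 0.01172, so f = 85.3 mm.
Since f is positive, the curved mirror is concave.

f = 85.3 mm (concave)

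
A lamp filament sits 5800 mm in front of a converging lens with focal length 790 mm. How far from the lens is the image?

Thin-lens equation: 1/s_i = 1/f − 1/s_o = 1/(790.0) − 1/(5800) = 0.001266 − 0.0001724 = 0.001093, so s_i = 915 mm.
The image is real, inverted and reduced, on the far side of the lens.

915 mm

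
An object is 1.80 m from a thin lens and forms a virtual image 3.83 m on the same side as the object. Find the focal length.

f = 3.40 m (converging)

Virtual image ⇒ d_i = −3.83 m.
1/f = 1/d_o + 1/d_i = 1/(1.80) + 1/(-3.83) = 0.2945, so f = 3.40 m.
Since f is positive, the thin lens is converging.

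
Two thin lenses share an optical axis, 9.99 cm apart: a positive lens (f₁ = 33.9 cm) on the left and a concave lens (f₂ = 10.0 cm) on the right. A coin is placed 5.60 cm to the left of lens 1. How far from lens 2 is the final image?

6.25 cm

Lens 1: 1/d_i1 = 1/f₁ − 1/d_o1 = 1/(33.9) − 1/(5.60) = -0.1491, so d_i1 = -6.708 cm.
The intermediate image is 6.708 cm to the left of lens 1 (virtual), which is 9.99 − (-6.708) = 16.70 cm to the left of lens 2, so d_o2 = +16.70 cm.
Lens 2 is diverging, so f₂ = −10.0 cm.
Lens 2: 1/d_i2 = 1/f₂ − 1/d_o2 = 1/(-10.0) − 1/(16.70) = -0.1599, so d_i2 = -6.25 cm.
The final image is virtual, 6.25 cm to the left of lens 2 (overall magnification ≈ 0.45).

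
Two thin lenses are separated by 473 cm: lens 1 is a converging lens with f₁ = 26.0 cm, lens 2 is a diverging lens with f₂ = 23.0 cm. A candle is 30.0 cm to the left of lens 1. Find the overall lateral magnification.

m = -0.497

Lens 1: 1/d_i1 = 1/(26.0) − 1/(30.0) = 0.005128, so d_i1 = 195.0 cm; m₁ = −d_i1/d_o1 = -6.500.
d_o2 = 473 − (195.0) = 278.0 cm.
f₂ = −23.0 cm (diverging).
Lens 2: 1/d_i2 = 1/(-23.0) − 1/(278.0) = -0.04708, so d_i2 = -21.24 cm; m₂ = −d_i2/d_o2 = +0.07641.
m = m₁·m₂ = (-6.500)(+0.07641) = -0.497.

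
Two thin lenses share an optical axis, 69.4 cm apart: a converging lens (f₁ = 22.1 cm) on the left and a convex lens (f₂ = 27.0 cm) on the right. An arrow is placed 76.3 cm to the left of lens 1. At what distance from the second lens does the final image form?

Lens 1: 1/d_i1 = 1/f₁ − 1/d_o1 = 1/(22.1) − 1/(76.3) = 0.03214, so d_i1 = 31.11 cm.
The intermediate image is 31.11 cm to the right of lens 1, which is 69.4 − (31.11) = 38.29 cm to the left of lens 2, so d_o2 = +38.29 cm.
Lens 2: 1/d_i2 = 1/f₂ − 1/d_o2 = 1/(27.0) − 1/(38.29) = 0.01092, so d_i2 = 91.6 cm.
The final image is real, 91.6 cm to the right of lens 2 (overall magnification ≈ 0.98).

91.6 cm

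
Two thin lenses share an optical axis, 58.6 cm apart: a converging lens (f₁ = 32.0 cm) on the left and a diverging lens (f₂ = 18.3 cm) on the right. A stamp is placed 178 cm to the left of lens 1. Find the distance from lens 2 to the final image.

9.46 cm

Lens 1: 1/d_i1 = 1/f₁ − 1/d_o1 = 1/(32.0) − 1/(178) = 0.02563, so d_i1 = 39.01 cm.
The intermediate image is 39.01 cm to the right of lens 1, which is 58.6 − (39.01) = 19.59 cm to the left of lens 2, so d_o2 = +19.59 cm.
Lens 2 is diverging, so f₂ = −18.3 cm.
Lens 2: 1/d_i2 = 1/f₂ − 1/d_o2 = 1/(-18.3) − 1/(19.59) = -0.1057, so d_i2 = -9.46 cm.
The final image is virtual, 9.46 cm to the left of lens 2 (overall magnification ≈ -0.11).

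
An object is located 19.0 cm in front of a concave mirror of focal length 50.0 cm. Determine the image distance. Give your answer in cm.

Mirror equation: 1/s_i = 1/f − 1/s_o = 1/(50.00) − 1/(19.0) = 0.02000 − 0.05263 = -0.03263, so s_i = -30.6 cm.
The image is virtual, upright and enlarged, behind the mirror.

30.6 cm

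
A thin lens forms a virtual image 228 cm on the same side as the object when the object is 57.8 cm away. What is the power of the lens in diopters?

P = +1.29 D

Virtual image ⇒ d_i = −228 cm.
1/f = 1/d_o + 1/d_i = 1/(57.8) + 1/(-228) = 0.01292 cm⁻¹.
f = 77.43 cm = 0.7743 m, so P = 1/f = +1.29 D.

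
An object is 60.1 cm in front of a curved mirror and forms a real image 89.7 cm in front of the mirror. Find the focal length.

f = 36.0 cm (concave)

Real image ⇒ d_i = +89.7 cm.
1/f = 1/d_o + 1/d_i = 1/(60.1) + 1/(89.7) = 0.02779, so f = 36.0 cm.
Since f is positive, the curved mirror is concave.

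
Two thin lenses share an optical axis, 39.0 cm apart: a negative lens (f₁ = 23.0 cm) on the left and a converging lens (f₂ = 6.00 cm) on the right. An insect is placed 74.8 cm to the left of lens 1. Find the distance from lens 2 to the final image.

Lens 1 is diverging, so f₁ = −23.0 cm.
Lens 1: 1/d_i1 = 1/f₁ − 1/d_o1 = 1/(-23.0) − 1/(74.8) = -0.05685, so d_i1 = -17.59 cm.
The intermediate image is 17.59 cm to the left of lens 1 (virtual), which is 39.0 − (-17.59) = 56.59 cm to the left of lens 2, so d_o2 = +56.59 cm.
Lens 2: 1/d_i2 = 1/f₂ − 1/d_o2 = 1/(6.00) − 1/(56.59) = 0.1490, so d_i2 = 6.71 cm.
The final image is real, 6.71 cm to the right of lens 2 (overall magnification ≈ -0.028).

6.71 cm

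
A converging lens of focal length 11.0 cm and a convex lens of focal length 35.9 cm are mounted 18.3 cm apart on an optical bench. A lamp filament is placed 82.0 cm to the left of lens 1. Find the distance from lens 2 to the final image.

6.63 cm

Lens 1: 1/d_i1 = 1/f₁ − 1/d_o1 = 1/(11.0) − 1/(82.0) = 0.07871, so d_i1 = 12.70 cm.
The intermediate image is 12.70 cm to the right of lens 1, which is 18.3 − (12.70) = 5.600 cm to the left of lens 2, so d_o2 = +5.600 cm.
Lens 2: 1/d_i2 = 1/f₂ − 1/d_o2 = 1/(35.9) − 1/(5.600) = -0.1507, so d_i2 = -6.63 cm.
The final image is virtual, 6.63 cm to the left of lens 2 (overall magnification ≈ -0.18).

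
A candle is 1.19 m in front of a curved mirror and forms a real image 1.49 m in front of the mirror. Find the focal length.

f = 0.662 m (concave)

Real image ⇒ d_i = +1.49 m.
1/f = 1/d_o + 1/d_i = 1/(1.19) + 1/(1.49) = 1.511, so f = 0.662 m.
Since f is positive, the curved mirror is concave.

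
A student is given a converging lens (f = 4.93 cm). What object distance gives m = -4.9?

m = −d_i/d_o ⇒ d_i = −m·d_o.
1/f = 1/d_o + 1/d_i = 1/d_o − 1/(m·d_o) = (1 − 1/m)/d_o, so d_o = f(1 − 1/m) = (4.930)(1 − 1/(-4.9)) = 5.94 cm.

5.94 cm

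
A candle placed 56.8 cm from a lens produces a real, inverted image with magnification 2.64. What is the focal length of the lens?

f = 41.2 cm (converging)

m = −d_i/d_o ⇒ d_i = −m·d_o = −(-2.64)·(56.8) = 150.0 cm.
1/f = 1/d_o + 1/d_i = 1/(56.8) + 1/(150.0) = 0.02427, so f = 41.2 cm.
Since f is positive, the lens is converging.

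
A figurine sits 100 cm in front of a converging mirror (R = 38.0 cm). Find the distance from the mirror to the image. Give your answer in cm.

23.5 cm

f = R/2 = 38.0/2 = 19.00 cm.
Mirror equation: 1/d_i = 1/f − 1/d_o = 1/(19.00) − 1/(100) = 0.05263 − 0.01000 = 0.04263, so d_i = 23.5 cm.
The image is real, inverted and reduced, in front of the mirror.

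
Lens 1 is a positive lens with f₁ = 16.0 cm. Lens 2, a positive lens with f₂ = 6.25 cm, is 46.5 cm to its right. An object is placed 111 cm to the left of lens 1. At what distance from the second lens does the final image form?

Lens 1: 1/d_i1 = 1/f₁ − 1/d_o1 = 1/(16.0) − 1/(111) = 0.05349, so d_i1 = 18.69 cm.
The intermediate image is 18.69 cm to the right of lens 1, which is 46.5 − (18.69) = 27.81 cm to the left of lens 2, so d_o2 = +27.81 cm.
Lens 2: 1/d_i2 = 1/f₂ − 1/d_o2 = 1/(6.25) − 1/(27.81) = 0.1240, so d_i2 = 8.06 cm.
The final image is real, 8.06 cm to the right of lens 2 (overall magnification ≈ 0.049).

8.06 cm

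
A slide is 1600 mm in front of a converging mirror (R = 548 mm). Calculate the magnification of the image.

m = -0.207

f = R/2 = 548/2 = 274.0 mm.
1/d_i = 1/f − 1/d_o = 1/(274.0) − 1/(1600) = 0.003025, so d_i = 330.6 mm.
m = −d_i/d_o = −(330.6)/(1600) = -0.207.
The image is real, inverted and reduced, in front of the mirror.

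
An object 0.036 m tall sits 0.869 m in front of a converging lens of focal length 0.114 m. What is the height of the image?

1/d_i = 1/f − 1/d_o = 1/(0.1140) − 1/(0.869) = 7.621, so d_i = 0.1312 m.
m = −d_i/d_o = -0.1510.
|h_i| = |m|·h_o = 0.1510 × 0.036 = 0.00544 m. The image is real, inverted and reduced, on the far side of the lens.

0.00544 m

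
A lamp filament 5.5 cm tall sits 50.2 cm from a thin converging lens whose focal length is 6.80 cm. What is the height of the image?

0.862 cm

1/d_i = 1/f − 1/d_o = 1/(6.800) − 1/(50.2) = 0.1271, so d_i = 7.865 cm.
m = −d_i/d_o = -0.1567.
|h_i| = |m|·h_o = 0.1567 × 5.5 = 0.862 cm. The image is real, inverted and reduced, on the far side of the lens.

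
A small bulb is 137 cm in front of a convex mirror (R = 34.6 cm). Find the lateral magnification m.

f = R/2 = 34.6/2 = 17.30 cm; for a convex mirror, f = -17.30 cm.
1/d_i = 1/f − 1/d_o = 1/(-17.30) − 1/(137) = -0.06510, so d_i = -15.36 cm.
m = −d_i/d_o = −(-15.36)/(137) = +0.112.
The image is virtual, upright and reduced, behind the mirror.

m = +0.112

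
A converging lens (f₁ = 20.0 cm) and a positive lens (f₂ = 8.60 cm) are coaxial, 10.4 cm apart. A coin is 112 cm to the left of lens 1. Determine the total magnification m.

m = -0.0829

Lens 1: 1/d_i1 = 1/(20.0) − 1/(112) = 0.04107, so d_i1 = 24.35 cm; m₁ = −d_i1/d_o1 = -0.2174.
d_o2 = 10.4 − (24.35) = -13.95 cm (virtual object).
Lens 2: 1/d_i2 = 1/(8.60) − 1/(-13.95) = 0.1880, so d_i2 = 5.320 cm; m₂ = −d_i2/d_o2 = +0.3814.
m = m₁·m₂ = (-0.2174)(+0.3814) = -0.0829.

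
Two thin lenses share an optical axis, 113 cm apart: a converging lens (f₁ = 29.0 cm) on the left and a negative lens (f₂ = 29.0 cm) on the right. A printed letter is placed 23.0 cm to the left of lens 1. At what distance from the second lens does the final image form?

25.7 cm

Lens 1: 1/d_i1 = 1/f₁ − 1/d_o1 = 1/(29.0) − 1/(23.0) = -0.008996, so d_i1 = -111.2 cm.
The intermediate image is 111.2 cm to the left of lens 1 (virtual), which is 113 − (-111.2) = 224.2 cm to the left of lens 2, so d_o2 = +224.2 cm.
Lens 2 is diverging, so f₂ = −29.0 cm.
Lens 2: 1/d_i2 = 1/f₂ − 1/d_o2 = 1/(-29.0) − 1/(224.2) = -0.03894, so d_i2 = -25.7 cm.
The final image is virtual, 25.7 cm to the left of lens 2 (overall magnification ≈ 0.55).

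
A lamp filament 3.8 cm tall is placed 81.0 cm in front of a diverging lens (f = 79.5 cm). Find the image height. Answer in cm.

For a diverging lens, f = -79.5 cm.
1/d_i = 1/f − 1/d_o = 1/(-79.50) − 1/(81.0) = -0.02492, so d_i = -40.12 cm.
m = −d_i/d_o = +0.4953.
|h_i| = |m|·h_o = 0.4953 × 3.8 = 1.88 cm. The image is virtual, upright and reduced, on the same side as the object.

1.88 cm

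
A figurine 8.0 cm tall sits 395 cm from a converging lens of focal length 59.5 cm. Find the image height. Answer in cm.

1/d_i = 1/f − 1/d_o = 1/(59.50) − 1/(395) = 0.01428, so d_i = 70.05 cm.
m = −d_i/d_o = -0.1773.
|h_i| = |m|·h_o = 0.1773 × 8.0 = 1.42 cm. The image is real, inverted and reduced, on the far side of the lens.

1.42 cm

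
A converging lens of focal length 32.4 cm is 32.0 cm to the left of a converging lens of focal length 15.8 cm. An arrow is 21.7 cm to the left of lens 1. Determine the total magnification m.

m = -0.584

Lens 1: 1/d_i1 = 1/(32.4) − 1/(21.7) = -0.01522, so d_i1 = -65.71 cm; m₁ = −d_i1/d_o1 = +3.028.
d_o2 = 32.0 − (-65.71) = 97.71 cm.
Lens 2: 1/d_i2 = 1/(15.8) − 1/(97.71) = 0.05306, so d_i2 = 18.85 cm; m₂ = −d_i2/d_o2 = -0.1929.
m = m₁·m₂ = (+3.028)(-0.1929) = -0.584.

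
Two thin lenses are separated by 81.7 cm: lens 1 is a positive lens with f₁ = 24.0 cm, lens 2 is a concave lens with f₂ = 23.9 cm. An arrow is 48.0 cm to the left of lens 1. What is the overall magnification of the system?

m = -0.415

Lens 1: 1/d_i1 = 1/(24.0) − 1/(48.0) = 0.02083, so d_i1 = 48.00 cm; m₁ = −d_i1/d_o1 = -1.000.
d_o2 = 81.7 − (48.00) = 33.70 cm.
f₂ = −23.9 cm (diverging).
Lens 2: 1/d_i2 = 1/(-23.9) − 1/(33.70) = -0.07151, so d_i2 = -13.98 cm; m₂ = −d_i2/d_o2 = +0.4149.
m = m₁·m₂ = (-1.000)(+0.4149) = -0.415.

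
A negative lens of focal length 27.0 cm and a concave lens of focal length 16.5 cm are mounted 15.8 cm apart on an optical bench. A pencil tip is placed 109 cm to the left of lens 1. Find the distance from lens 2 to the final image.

Lens 1 is diverging, so f₁ = −27.0 cm.
Lens 1: 1/d_i1 = 1/f₁ − 1/d_o1 = 1/(-27.0) − 1/(109) = -0.04621, so d_i1 = -21.64 cm.
The intermediate image is 21.64 cm to the left of lens 1 (virtual), which is 15.8 − (-21.64) = 37.44 cm to the left of lens 2, so d_o2 = +37.44 cm.
Lens 2 is diverging, so f₂ = −16.5 cm.
Lens 2: 1/d_i2 = 1/f₂ − 1/d_o2 = 1/(-16.5) − 1/(37.44) = -0.08732, so d_i2 = -11.5 cm.
The final image is virtual, 11.5 cm to the left of lens 2 (overall magnification ≈ 0.061).

11.5 cm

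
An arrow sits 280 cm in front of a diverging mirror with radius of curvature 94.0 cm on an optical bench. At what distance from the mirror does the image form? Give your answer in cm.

40.2 cm

f = R/2 = 94.0/2 = 47.00 cm; for a diverging mirror, f = -47.00 cm.
Mirror equation: 1/q = 1/f − 1/p = 1/(-47.00) − 1/(280) = -0.02128 − 0.003571 = -0.02485, so q = -40.2 cm.
The image is virtual, upright and reduced, behind the mirror.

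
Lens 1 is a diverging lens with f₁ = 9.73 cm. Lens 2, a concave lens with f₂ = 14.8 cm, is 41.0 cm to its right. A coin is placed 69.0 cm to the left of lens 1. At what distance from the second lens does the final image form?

11.4 cm

Lens 1 is diverging, so f₁ = −9.73 cm.
Lens 1: 1/d_i1 = 1/f₁ − 1/d_o1 = 1/(-9.73) − 1/(69.0) = -0.1173, so d_i1 = -8.527 cm.
The intermediate image is 8.527 cm to the left of lens 1 (virtual), which is 41.0 − (-8.527) = 49.53 cm to the left of lens 2, so d_o2 = +49.53 cm.
Lens 2 is diverging, so f₂ = −14.8 cm.
Lens 2: 1/d_i2 = 1/f₂ − 1/d_o2 = 1/(-14.8) − 1/(49.53) = -0.08776, so d_i2 = -11.4 cm.
The final image is virtual, 11.4 cm to the left of lens 2 (overall magnification ≈ 0.028).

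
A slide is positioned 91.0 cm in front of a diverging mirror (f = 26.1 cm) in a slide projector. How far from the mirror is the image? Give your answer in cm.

20.3 cm

For a diverging mirror, f = -26.1 cm.
Mirror equation: 1/v = 1/f − 1/u = 1/(-26.10) − 1/(91.0) = -0.03831 − 0.01099 = -0.04930, so v = -20.3 cm.
The image is virtual, upright and reduced, behind the mirror.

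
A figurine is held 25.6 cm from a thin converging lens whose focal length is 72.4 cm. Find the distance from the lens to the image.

39.6 cm

Lens equation: 1/d_i = 1/f − 1/d_o = 1/(72.40) − 1/(25.6) = 0.01381 − 0.03906 = -0.02525, so d_i = -39.6 cm.
The image is virtual, upright and enlarged, on the same side as the object.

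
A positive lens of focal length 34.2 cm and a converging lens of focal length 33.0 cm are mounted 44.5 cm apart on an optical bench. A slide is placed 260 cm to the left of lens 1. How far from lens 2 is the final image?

Lens 1: 1/d_i1 = 1/f₁ − 1/d_o1 = 1/(34.2) − 1/(260) = 0.02539, so d_i1 = 39.38 cm.
The intermediate image is 39.38 cm to the right of lens 1, which is 44.5 − (39.38) = 5.120 cm to the left of lens 2, so d_o2 = +5.120 cm.
Lens 2: 1/d_i2 = 1/f₂ − 1/d_o2 = 1/(33.0) − 1/(5.120) = -0.1650, so d_i2 = -6.06 cm.
The final image is virtual, 6.06 cm to the left of lens 2 (overall magnification ≈ -0.18).

6.06 cm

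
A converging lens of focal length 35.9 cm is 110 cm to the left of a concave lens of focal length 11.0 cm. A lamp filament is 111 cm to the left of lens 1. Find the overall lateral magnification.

m = -0.0774

Lens 1: 1/d_i1 = 1/(35.9) − 1/(111) = 0.01885, so d_i1 = 53.06 cm; m₁ = −d_i1/d_o1 = -0.4780.
d_o2 = 110 − (53.06) = 56.94 cm.
f₂ = −11.0 cm (diverging).
Lens 2: 1/d_i2 = 1/(-11.0) − 1/(56.94) = -0.1085, so d_i2 = -9.219 cm; m₂ = −d_i2/d_o2 = +0.1619.
m = m₁·m₂ = (-0.4780)(+0.1619) = -0.0774.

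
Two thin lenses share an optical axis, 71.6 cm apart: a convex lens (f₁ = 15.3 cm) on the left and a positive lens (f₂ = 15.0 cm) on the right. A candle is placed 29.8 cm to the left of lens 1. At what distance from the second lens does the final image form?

23.9 cm

Lens 1: 1/d_i1 = 1/f₁ − 1/d_o1 = 1/(15.3) − 1/(29.8) = 0.03180, so d_i1 = 31.44 cm.
The intermediate image is 31.44 cm to the right of lens 1, which is 71.6 − (31.44) = 40.16 cm to the left of lens 2, so d_o2 = +40.16 cm.
Lens 2: 1/d_i2 = 1/f₂ − 1/d_o2 = 1/(15.0) − 1/(40.16) = 0.04177, so d_i2 = 23.9 cm.
The final image is real, 23.9 cm to the right of lens 2 (overall magnification ≈ 0.63).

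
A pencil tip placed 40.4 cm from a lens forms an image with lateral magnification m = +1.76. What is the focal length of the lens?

f = 93.6 cm (converging)

m = −d_i/d_o ⇒ d_i = −m·d_o = −(+1.76)·(40.4) = -71.10 cm.
1/f = 1/d_o + 1/d_i = 1/(40.4) + 1/(-71.10) = 0.01069, so f = 93.6 cm.
Since f is positive, the lens is converging.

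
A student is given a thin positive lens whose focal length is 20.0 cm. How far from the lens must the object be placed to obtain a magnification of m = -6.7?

23.0 cm

m = −d_i/d_o ⇒ d_i = −m·d_o.
1/f = 1/d_o + 1/d_i = 1/d_o − 1/(m·d_o) = (1 − 1/m)/d_o, so d_o = f(1 − 1/m) = (20.00)(1 − 1/(-6.7)) = 23.0 cm.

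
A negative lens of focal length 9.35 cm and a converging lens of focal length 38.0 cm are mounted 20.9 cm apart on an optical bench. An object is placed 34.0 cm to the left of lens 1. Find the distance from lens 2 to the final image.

110 cm

Lens 1 is diverging, so f₁ = −9.35 cm.
Lens 1: 1/d_i1 = 1/f₁ − 1/d_o1 = 1/(-9.35) − 1/(34.0) = -0.1364, so d_i1 = -7.333 cm.
The intermediate image is 7.333 cm to the left of lens 1 (virtual), which is 20.9 − (-7.333) = 28.23 cm to the left of lens 2, so d_o2 = +28.23 cm.
Lens 2: 1/d_i2 = 1/f₂ − 1/d_o2 = 1/(38.0) − 1/(28.23) = -0.009108, so d_i2 = -110 cm.
The final image is virtual, 110 cm to the left of lens 2 (overall magnification ≈ 0.84).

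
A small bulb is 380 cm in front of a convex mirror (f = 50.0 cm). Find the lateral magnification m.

m = +0.116

For a convex mirror, f = -50.0 cm.
1/d_i = 1/f − 1/d_o = 1/(-50.00) − 1/(380) = -0.02263, so d_i = -44.19 cm.
m = −d_i/d_o = −(-44.19)/(380) = +0.116.
The image is virtual, upright and reduced, behind the mirror.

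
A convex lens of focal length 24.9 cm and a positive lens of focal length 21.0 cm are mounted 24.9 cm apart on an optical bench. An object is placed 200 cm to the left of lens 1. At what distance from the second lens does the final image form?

Lens 1: 1/d_i1 = 1/f₁ − 1/d_o1 = 1/(24.9) − 1/(200) = 0.03516, so d_i1 = 28.44 cm.
The intermediate image is 28.44 cm to the right of lens 1, which lies 3.540 cm to the right of lens 2 — a virtual object — so d_o2 = −3.540 cm.
Lens 2: 1/d_i2 = 1/f₂ − 1/d_o2 = 1/(21.0) − 1/(-3.540) = 0.3301, so d_i2 = 3.03 cm.
The final image is real, 3.03 cm to the right of lens 2 (overall magnification ≈ -0.12).

3.03 cm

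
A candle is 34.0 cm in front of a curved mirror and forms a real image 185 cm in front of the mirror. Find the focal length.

f = 28.7 cm (concave)

Real image ⇒ d_i = +185 cm.
1/f = 1/d_o + 1/d_i = 1/(34.0) + 1/(185) = 0.03482, so f = 28.7 cm.
Since f is positive, the curved mirror is concave.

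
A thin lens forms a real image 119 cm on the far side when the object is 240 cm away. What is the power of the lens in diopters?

P = +1.26 D

d_i = +119 cm.
1/f = 1/d_o + 1/d_i = 1/(240) + 1/(119) = 0.01257 cm⁻¹.
f = 79.55 cm = 0.7955 m, so P = 1/f = +1.26 D.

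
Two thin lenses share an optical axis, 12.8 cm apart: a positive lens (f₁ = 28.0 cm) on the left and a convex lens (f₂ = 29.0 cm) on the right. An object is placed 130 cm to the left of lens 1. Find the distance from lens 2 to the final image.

12.8 cm

Lens 1: 1/d_i1 = 1/f₁ − 1/d_o1 = 1/(28.0) − 1/(130) = 0.02802, so d_i1 = 35.69 cm.
The intermediate image is 35.69 cm to the right of lens 1, which lies 22.89 cm to the right of lens 2 — a virtual object — so d_o2 = −22.89 cm.
Lens 2: 1/d_i2 = 1/f₂ − 1/d_o2 = 1/(29.0) − 1/(-22.89) = 0.07817, so d_i2 = 12.8 cm.
The final image is real, 12.8 cm to the right of lens 2 (overall magnification ≈ -0.15).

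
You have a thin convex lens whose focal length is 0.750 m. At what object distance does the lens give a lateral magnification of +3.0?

m = −d_i/d_o ⇒ d_i = −m·d_o.
1/f = 1/d_o + 1/d_i = 1/d_o − 1/(m·d_o) = (1 − 1/m)/d_o, so d_o = f(1 − 1/m) = (0.7500)(1 − 1/(+3.0)) = 0.500 m.

0.500 m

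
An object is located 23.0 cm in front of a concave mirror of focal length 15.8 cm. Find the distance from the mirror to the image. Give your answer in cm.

50.5 cm

Mirror equation: 1/d_i = 1/f − 1/d_o = 1/(15.80) − 1/(23.0) = 0.06329 − 0.04348 = 0.01981, so d_i = 50.5 cm.
The image is real, inverted and enlarged, in front of the mirror.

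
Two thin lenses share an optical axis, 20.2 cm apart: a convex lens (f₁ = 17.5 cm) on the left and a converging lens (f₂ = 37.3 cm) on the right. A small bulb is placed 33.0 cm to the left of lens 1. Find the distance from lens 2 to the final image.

11.7 cm

Lens 1: 1/d_i1 = 1/f₁ − 1/d_o1 = 1/(17.5) − 1/(33.0) = 0.02684, so d_i1 = 37.26 cm.
The intermediate image is 37.26 cm to the right of lens 1, which lies 17.06 cm to the right of lens 2 — a virtual object — so d_o2 = −17.06 cm.
Lens 2: 1/d_i2 = 1/f₂ − 1/d_o2 = 1/(37.3) − 1/(-17.06) = 0.08543, so d_i2 = 11.7 cm.
The final image is real, 11.7 cm to the right of lens 2 (overall magnification ≈ -0.77).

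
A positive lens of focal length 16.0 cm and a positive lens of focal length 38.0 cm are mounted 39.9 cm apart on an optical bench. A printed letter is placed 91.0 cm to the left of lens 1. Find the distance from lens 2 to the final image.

44.5 cm

Lens 1: 1/d_i1 = 1/f₁ − 1/d_o1 = 1/(16.0) − 1/(91.0) = 0.05151, so d_i1 = 19.41 cm.
The intermediate image is 19.41 cm to the right of lens 1, which is 39.9 − (19.41) = 20.49 cm to the left of lens 2, so d_o2 = +20.49 cm.
Lens 2: 1/d_i2 = 1/f₂ − 1/d_o2 = 1/(38.0) − 1/(20.49) = -0.02249, so d_i2 = -44.5 cm.
The final image is virtual, 44.5 cm to the left of lens 2 (overall magnification ≈ -0.46).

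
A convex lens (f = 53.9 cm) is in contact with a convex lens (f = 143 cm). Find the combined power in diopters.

P₁ = 1/f₁ = 1/(0.539 m) = +1.855 D; P₂ = 1/f₂ = 1/(1.43 m) = +0.6993 D.
For thin lenses in contact, P = P₁ + P₂ = (+1.855) + (+0.6993) = +2.55 D.

P = +2.55 D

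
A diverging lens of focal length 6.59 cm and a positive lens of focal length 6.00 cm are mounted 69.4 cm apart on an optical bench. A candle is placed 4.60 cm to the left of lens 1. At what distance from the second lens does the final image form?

6.54 cm

Lens 1 is diverging, so f₁ = −6.59 cm.
Lens 1: 1/d_i1 = 1/f₁ − 1/d_o1 = 1/(-6.59) − 1/(4.60) = -0.3691, so d_i1 = -2.709 cm.
The intermediate image is 2.709 cm to the left of lens 1 (virtual), which is 69.4 − (-2.709) = 72.11 cm to the left of lens 2, so d_o2 = +72.11 cm.
Lens 2: 1/d_i2 = 1/f₂ − 1/d_o2 = 1/(6.00) − 1/(72.11) = 0.1528, so d_i2 = 6.54 cm.
The final image is real, 6.54 cm to the right of lens 2 (overall magnification ≈ -0.053).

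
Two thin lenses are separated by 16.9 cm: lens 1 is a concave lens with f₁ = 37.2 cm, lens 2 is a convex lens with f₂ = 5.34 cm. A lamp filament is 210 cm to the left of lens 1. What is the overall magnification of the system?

m = -0.0186

f₁ = −37.2 cm (diverging).
Lens 1: 1/d_i1 = 1/(-37.2) − 1/(210) = -0.03164, so d_i1 = -31.60 cm; m₁ = −d_i1/d_o1 = +0.1505.
d_o2 = 16.9 − (-31.60) = 48.50 cm.
Lens 2: 1/d_i2 = 1/(5.34) − 1/(48.50) = 0.1666, so d_i2 = 6.001 cm; m₂ = −d_i2/d_o2 = -0.1237.
m = m₁·m₂ = (+0.1505)(-0.1237) = -0.0186.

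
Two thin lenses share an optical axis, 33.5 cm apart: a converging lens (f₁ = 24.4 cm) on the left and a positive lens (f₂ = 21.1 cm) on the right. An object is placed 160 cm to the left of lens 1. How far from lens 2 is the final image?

6.06 cm

Lens 1: 1/d_i1 = 1/f₁ − 1/d_o1 = 1/(24.4) − 1/(160) = 0.03473, so d_i1 = 28.79 cm.
The intermediate image is 28.79 cm to the right of lens 1, which is 33.5 − (28.79) = 4.710 cm to the left of lens 2, so d_o2 = +4.710 cm.
Lens 2: 1/d_i2 = 1/f₂ − 1/d_o2 = 1/(21.1) − 1/(4.710) = -0.1649, so d_i2 = -6.06 cm.
The final image is virtual, 6.06 cm to the left of lens 2 (overall magnification ≈ -0.23).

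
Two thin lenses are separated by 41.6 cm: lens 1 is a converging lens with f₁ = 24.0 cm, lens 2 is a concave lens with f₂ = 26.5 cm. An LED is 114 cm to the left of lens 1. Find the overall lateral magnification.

Lens 1: 1/d_i1 = 1/(24.0) − 1/(114) = 0.03289, so d_i1 = 30.40 cm; m₁ = −d_i1/d_o1 = -0.2667.
d_o2 = 41.6 − (30.40) = 11.20 cm.
f₂ = −26.5 cm (diverging).
Lens 2: 1/d_i2 = 1/(-26.5) − 1/(11.20) = -0.1270, so d_i2 = -7.873 cm; m₂ = −d_i2/d_o2 = +0.7029.
m = m₁·m₂ = (-0.2667)(+0.7029) = -0.187.

m = -0.187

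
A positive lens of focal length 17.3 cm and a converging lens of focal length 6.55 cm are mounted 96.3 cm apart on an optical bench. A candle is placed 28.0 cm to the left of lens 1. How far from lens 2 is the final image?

Lens 1: 1/d_i1 = 1/f₁ − 1/d_o1 = 1/(17.3) − 1/(28.0) = 0.02209, so d_i1 = 45.27 cm.
The intermediate image is 45.27 cm to the right of lens 1, which is 96.3 − (45.27) = 51.03 cm to the left of lens 2, so d_o2 = +51.03 cm.
Lens 2: 1/d_i2 = 1/f₂ − 1/d_o2 = 1/(6.55) − 1/(51.03) = 0.1331, so d_i2 = 7.51 cm.
The final image is real, 7.51 cm to the right of lens 2 (overall magnification ≈ 0.24).

7.51 cm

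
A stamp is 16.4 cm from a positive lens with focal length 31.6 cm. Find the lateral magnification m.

m = +2.08

1/d_i = 1/f − 1/d_o = 1/(31.60) − 1/(16.4) = -0.02933, so d_i = -34.09 cm.
m = −d_i/d_o = −(-34.09)/(16.4) = +2.08.
The image is virtual, upright and enlarged, on the same side as the object.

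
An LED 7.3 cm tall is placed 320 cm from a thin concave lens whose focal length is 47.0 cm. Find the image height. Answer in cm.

For a concave lens, f = -47.0 cm.
1/d_i = 1/f − 1/d_o = 1/(-47.00) − 1/(320) = -0.02440, so d_i = -40.98 cm.
m = −d_i/d_o = +0.1281.
|h_i| = |m|·h_o = 0.1281 × 7.3 = 0.935 cm. The image is virtual, upright and reduced, on the same side as the object.

0.935 cm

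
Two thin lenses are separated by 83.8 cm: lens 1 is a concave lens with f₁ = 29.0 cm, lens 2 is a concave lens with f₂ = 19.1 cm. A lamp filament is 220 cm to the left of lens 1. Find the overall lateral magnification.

f₁ = −29.0 cm (diverging).
Lens 1: 1/d_i1 = 1/(-29.0) − 1/(220) = -0.03903, so d_i1 = -25.62 cm; m₁ = −d_i1/d_o1 = +0.1165.
d_o2 = 83.8 − (-25.62) = 109.4 cm.
f₂ = −19.1 cm (diverging).
Lens 2: 1/d_i2 = 1/(-19.1) − 1/(109.4) = -0.06150, so d_i2 = -16.26 cm; m₂ = −d_i2/d_o2 = +0.1486.
m = m₁·m₂ = (+0.1165)(+0.1486) = +0.0173.

m = +0.0173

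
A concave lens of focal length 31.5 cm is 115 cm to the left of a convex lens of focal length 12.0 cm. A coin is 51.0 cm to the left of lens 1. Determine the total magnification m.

f₁ = −31.5 cm (diverging).
Lens 1: 1/d_i1 = 1/(-31.5) − 1/(51.0) = -0.05135, so d_i1 = -19.47 cm; m₁ = −d_i1/d_o1 = +0.3818.
d_o2 = 115 − (-19.47) = 134.5 cm.
Lens 2: 1/d_i2 = 1/(12.0) − 1/(134.5) = 0.07590, so d_i2 = 13.18 cm; m₂ = −d_i2/d_o2 = -0.09796.
m = m₁·m₂ = (+0.3818)(-0.09796) = -0.0374.

m = -0.0374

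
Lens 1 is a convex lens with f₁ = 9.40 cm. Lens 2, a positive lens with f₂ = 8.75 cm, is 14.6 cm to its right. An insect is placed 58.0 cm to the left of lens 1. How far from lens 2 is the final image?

Lens 1: 1/d_i1 = 1/f₁ − 1/d_o1 = 1/(9.40) − 1/(58.0) = 0.08914, so d_i1 = 11.22 cm.
The intermediate image is 11.22 cm to the right of lens 1, which is 14.6 − (11.22) = 3.380 cm to the left of lens 2, so d_o2 = +3.380 cm.
Lens 2: 1/d_i2 = 1/f₂ − 1/d_o2 = 1/(8.75) − 1/(3.380) = -0.1816, so d_i2 = -5.51 cm.
The final image is virtual, 5.51 cm to the left of lens 2 (overall magnification ≈ -0.32).

5.51 cm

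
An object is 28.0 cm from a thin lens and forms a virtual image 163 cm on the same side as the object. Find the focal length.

Virtual image ⇒ d_i = −163 cm.
1/f = 1/d_o + 1/d_i = 1/(28.0) + 1/(-163) = 0.02958, so f = 33.8 cm.
Since f is positive, the thin lens is converging.

f = 33.8 cm (converging)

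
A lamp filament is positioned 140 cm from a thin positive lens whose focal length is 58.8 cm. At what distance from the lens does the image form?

101 cm

Lens equation: 1/d_i = 1/f − 1/d_o = 1/(58.80) − 1/(140) = 0.01701 − 0.007143 = 0.009864, so d_i = 101 cm.
The image is real, inverted and reduced, on the far side of the lens.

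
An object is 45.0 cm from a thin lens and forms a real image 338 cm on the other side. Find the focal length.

f = 39.7 cm (converging)

Real image ⇒ d_i = +338 cm.
1/f = 1/d_o + 1/d_i = 1/(45.0) + 1/(338) = 0.02518, so f = 39.7 cm.
Since f is positive, the thin lens is converging.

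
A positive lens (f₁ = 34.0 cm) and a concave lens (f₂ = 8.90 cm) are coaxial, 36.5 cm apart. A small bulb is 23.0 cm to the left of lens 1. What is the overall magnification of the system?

Lens 1: 1/d_i1 = 1/(34.0) − 1/(23.0) = -0.01407, so d_i1 = -71.09 cm; m₁ = −d_i1/d_o1 = +3.091.
d_o2 = 36.5 − (-71.09) = 107.6 cm.
f₂ = −8.90 cm (diverging).
Lens 2: 1/d_i2 = 1/(-8.90) − 1/(107.6) = -0.1217, so d_i2 = -8.220 cm; m₂ = −d_i2/d_o2 = +0.07639.
m = m₁·m₂ = (+3.091)(+0.07639) = +0.236.

m = +0.236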